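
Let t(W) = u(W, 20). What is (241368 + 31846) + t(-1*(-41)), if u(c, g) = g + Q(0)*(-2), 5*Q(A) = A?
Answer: 273234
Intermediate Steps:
Q(A) = A/5
u(c, g) = g (u(c, g) = g + ((⅕)*0)*(-2) = g + 0*(-2) = g + 0 = g)
t(W) = 20
(241368 + 31846) + t(-1*(-41)) = (241368 + 31846) + 20 = 273214 + 20 = 273234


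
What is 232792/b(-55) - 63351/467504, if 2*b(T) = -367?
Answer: -217685632153/171573968 ≈ -1268.8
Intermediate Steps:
b(T) = -367/2 (b(T) = (½)*(-367) = -367/2)
232792/b(-55) - 63351/467504 = 232792/(-367/2) - 63351/467504 = 232792*(-2/367) - 63351*1/467504 = -465584/367 - 63351/467504 = -217685632153/171573968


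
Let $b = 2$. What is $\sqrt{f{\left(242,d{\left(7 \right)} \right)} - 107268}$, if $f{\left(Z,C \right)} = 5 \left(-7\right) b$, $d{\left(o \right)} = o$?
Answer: $i \sqrt{107338} \approx 327.63 i$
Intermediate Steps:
$f{\left(Z,C \right)} = -70$ ($f{\left(Z,C \right)} = 5 \left(-7\right) 2 = \left(-35\right) 2 = -70$)
$\sqrt{f{\left(242,d{\left(7 \right)} \right)} - 107268} = \sqrt{-70 - 107268} = \sqrt{-107338} = i \sqrt{107338}$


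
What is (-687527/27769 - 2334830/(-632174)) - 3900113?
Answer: -34233114370548753/8777419903 ≈ -3.9001e+6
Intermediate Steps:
(-687527/27769 - 2334830/(-632174)) - 3900113 = (-687527*1/27769 - 2334830*(-1/632174)) - 3900113 = (-687527/27769 + 1167415/316087) - 3900113 = -184900399714/8777419903 - 3900113 = -34233114370548753/8777419903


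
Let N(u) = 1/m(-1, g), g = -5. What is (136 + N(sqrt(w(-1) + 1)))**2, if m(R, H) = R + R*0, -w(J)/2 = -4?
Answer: 18225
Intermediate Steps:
w(J) = 8 (w(J) = -2*(-4) = 8)
m(R, H) = R (m(R, H) = R + 0 = R)
N(u) = -1 (N(u) = 1/(-1) = -1)
(136 + N(sqrt(w(-1) + 1)))**2 = (136 - 1)**2 = 135**2 = 18225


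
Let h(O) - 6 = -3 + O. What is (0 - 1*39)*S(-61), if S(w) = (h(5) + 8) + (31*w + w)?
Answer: 75504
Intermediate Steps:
h(O) = 3 + O (h(O) = 6 + (-3 + O) = 3 + O)
S(w) = 16 + 32*w (S(w) = ((3 + 5) + 8) + (31*w + w) = (8 + 8) + 32*w = 16 + 32*w)
(0 - 1*39)*S(-61) = (0 - 1*39)*(16 + 32*(-61)) = (0 - 39)*(16 - 1952) = -39*(-1936) = 75504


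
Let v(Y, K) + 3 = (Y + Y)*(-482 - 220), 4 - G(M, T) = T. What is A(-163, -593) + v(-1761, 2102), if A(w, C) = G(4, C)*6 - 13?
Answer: 2476010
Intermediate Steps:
G(M, T) = 4 - T
v(Y, K) = -3 - 1404*Y (v(Y, K) = -3 + (Y + Y)*(-482 - 220) = -3 + (2*Y)*(-702) = -3 - 1404*Y)
A(w, C) = 11 - 6*C (A(w, C) = (4 - C)*6 - 13 = (24 - 6*C) - 13 = 11 - 6*C)
A(-163, -593) + v(-1761, 2102) = (11 - 6*(-593)) + (-3 - 1404*(-1761)) = (11 + 3558) + (-3 + 2472444) = 3569 + 2472441 = 2476010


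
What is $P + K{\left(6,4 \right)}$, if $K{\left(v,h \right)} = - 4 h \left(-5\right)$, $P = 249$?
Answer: $329$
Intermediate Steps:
$K{\left(v,h \right)} = 20 h$
$P + K{\left(6,4 \right)} = 249 + 20 \cdot 4 = 249 + 80 = 329$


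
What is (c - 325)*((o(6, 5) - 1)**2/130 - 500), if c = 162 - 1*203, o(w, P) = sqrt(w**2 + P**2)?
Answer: 11883654/65 + 366*sqrt(61)/65 ≈ 1.8287e+5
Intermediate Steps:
o(w, P) = sqrt(P**2 + w**2)
c = -41 (c = 162 - 203 = -41)
(c - 325)*((o(6, 5) - 1)**2/130 - 500) = (-41 - 325)*((sqrt(5**2 + 6**2) - 1)**2/130 - 500) = -366*((sqrt(25 + 36) - 1)**2*(1/130) - 500) = -366*((sqrt(61) - 1)**2*(1/130) - 500) = -366*((-1 + sqrt(61))**2*(1/130) - 500) = -366*((-1 + sqrt(61))**2/130 - 500) = -366*(-500 + (-1 + sqrt(61))**2/130) = 183000 - 183*(-1 + sqrt(61))**2/65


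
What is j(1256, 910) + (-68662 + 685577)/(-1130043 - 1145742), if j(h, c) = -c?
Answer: -414316253/455157 ≈ -910.27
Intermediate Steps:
j(1256, 910) + (-68662 + 685577)/(-1130043 - 1145742) = -1*910 + (-68662 + 685577)/(-1130043 - 1145742) = -910 + 616915/(-2275785) = -910 + 616915*(-1/2275785) = -910 - 123383/455157 = -414316253/455157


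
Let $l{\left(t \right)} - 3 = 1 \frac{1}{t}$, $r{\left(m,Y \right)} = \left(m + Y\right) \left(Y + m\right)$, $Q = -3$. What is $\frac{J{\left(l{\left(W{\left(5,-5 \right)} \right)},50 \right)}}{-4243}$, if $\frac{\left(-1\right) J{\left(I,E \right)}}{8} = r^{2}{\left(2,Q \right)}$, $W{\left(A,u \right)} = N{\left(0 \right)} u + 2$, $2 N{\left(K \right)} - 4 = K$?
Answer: $\frac{8}{4243} \approx 0.0018855$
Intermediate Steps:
$N{\left(K \right)} = 2 + \frac{K}{2}$
$r{\left(m,Y \right)} = \left(Y + m\right)^{2}$ ($r{\left(m,Y \right)} = \left(Y + m\right) \left(Y + m\right) = \left(Y + m\right)^{2}$)
$W{\left(A,u \right)} = 2 + 2 u$ ($W{\left(A,u \right)} = \left(2 + \frac{1}{2} \cdot 0\right) u + 2 = \left(2 + 0\right) u + 2 = 2 u + 2 = 2 + 2 u$)
$l{\left(t \right)} = 3 + \frac{1}{t}$ ($l{\left(t \right)} = 3 + 1 \frac{1}{t} = 3 + \frac{1}{t}$)
$J{\left(I,E \right)} = -8$ ($J{\left(I,E \right)} = - 8 \left(\left(-3 + 2\right)^{2}\right)^{2} = - 8 \left(\left(-1\right)^{2}\right)^{2} = - 8 \cdot 1^{2} = \left(-8\right) 1 = -8$)
$\frac{J{\left(l{\left(W{\left(5,-5 \right)} \right)},50 \right)}}{-4243} = - \frac{8}{-4243} = \left(-8\right) \left(- \frac{1}{4243}\right) = \frac{8}{4243}$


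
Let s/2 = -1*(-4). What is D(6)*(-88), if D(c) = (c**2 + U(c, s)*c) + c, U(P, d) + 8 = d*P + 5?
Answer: -27456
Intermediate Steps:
s = 8 (s = 2*(-1*(-4)) = 2*4 = 8)
U(P, d) = -3 + P*d (U(P, d) = -8 + (d*P + 5) = -8 + (P*d + 5) = -8 + (5 + P*d) = -3 + P*d)
D(c) = c + c**2 + c*(-3 + 8*c) (D(c) = (c**2 + (-3 + c*8)*c) + c = (c**2 + (-3 + 8*c)*c) + c = (c**2 + c*(-3 + 8*c)) + c = c + c**2 + c*(-3 + 8*c))
D(6)*(-88) = (6*(-2 + 9*6))*(-88) = (6*(-2 + 54))*(-88) = (6*52)*(-88) = 312*(-88) = -27456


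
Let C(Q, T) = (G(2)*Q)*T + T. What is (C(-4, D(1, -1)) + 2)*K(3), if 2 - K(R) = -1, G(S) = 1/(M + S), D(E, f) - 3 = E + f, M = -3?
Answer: 51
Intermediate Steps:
D(E, f) = 3 + E + f (D(E, f) = 3 + (E + f) = 3 + E + f)
G(S) = 1/(-3 + S)
K(R) = 3 (K(R) = 2 - 1*(-1) = 2 + 1 = 3)
C(Q, T) = T - Q*T (C(Q, T) = (Q/(-3 + 2))*T + T = (Q/(-1))*T + T = (-Q)*T + T = -Q*T + T = T - Q*T)
(C(-4, D(1, -1)) + 2)*K(3) = ((3 + 1 - 1)*(1 - 1*(-4)) + 2)*3 = (3*(1 + 4) + 2)*3 = (3*5 + 2)*3 = (15 + 2)*3 = 17*3 = 51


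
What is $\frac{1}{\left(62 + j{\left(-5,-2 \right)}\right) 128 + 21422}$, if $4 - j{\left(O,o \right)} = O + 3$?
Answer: $\frac{1}{30126} \approx 3.3194 \cdot 10^{-5}$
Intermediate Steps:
$j{\left(O,o \right)} = 1 - O$ ($j{\left(O,o \right)} = 4 - \left(O + 3\right) = 4 - \left(3 + O\right) = 1 - O$)
$\frac{1}{\left(62 + j{\left(-5,-2 \right)}\right) 128 + 21422} = \frac{1}{\left(62 + \left(1 - -5\right)\right) 128 + 21422} = \frac{1}{\left(62 + \left(1 + 5\right)\right) 128 + 21422} = \frac{1}{\left(62 + 6\right) 128 + 21422} = \frac{1}{68 \cdot 128 + 21422} = \frac{1}{8704 + 21422} = \frac{1}{30126}$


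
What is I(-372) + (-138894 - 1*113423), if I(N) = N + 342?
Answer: -252347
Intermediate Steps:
I(N) = 342 + N
I(-372) + (-138894 - 1*113423) = (342 - 372) + (-138894 - 1*113423) = -30 + (-138894 - 113423) = -30 - 252317 = -252347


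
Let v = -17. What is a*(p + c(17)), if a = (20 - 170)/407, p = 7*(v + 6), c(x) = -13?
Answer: 13500/407 ≈ 33.170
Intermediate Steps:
p = -77 (p = 7*(-17 + 6) = 7*(-11) = -77)
a = -150/407 (a = -150*1/407 = -150/407 ≈ -0.36855)
a*(p + c(17)) = -150*(-77 - 13)/407 = -150/407*(-90) = 13500/407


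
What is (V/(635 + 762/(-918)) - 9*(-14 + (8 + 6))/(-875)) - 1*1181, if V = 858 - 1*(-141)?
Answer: -114437221/97028 ≈ -1179.4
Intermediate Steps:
V = 999 (V = 858 + 141 = 999)
(V/(635 + 762/(-918)) - 9*(-14 + (8 + 6))/(-875)) - 1*1181 = (999/(635 + 762/(-918)) - 9*(-14 + (8 + 6))/(-875)) - 1*1181 = (999/(635 + 762*(-1/918)) - 9*(-14 + 14)*(-1/875)) - 1181 = (999/(635 - 127/153) - 9*0*(-1/875)) - 1181 = (999/(97028/153) + 0*(-1/875)) - 1181 = (999*(153/97028) + 0) - 1181 = (152847/97028 + 0) - 1181 = 152847/97028 - 1181 = -114437221/97028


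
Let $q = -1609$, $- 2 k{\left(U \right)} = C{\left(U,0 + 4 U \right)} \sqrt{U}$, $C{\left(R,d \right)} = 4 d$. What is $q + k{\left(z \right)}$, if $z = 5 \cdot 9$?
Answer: $-1609 - 1080 \sqrt{5} \approx -4024.0$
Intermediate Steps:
$z = 45$
$k{\left(U \right)} = - 8 U^{\frac{3}{2}}$ ($k{\left(U \right)} = - \frac{4 \left(0 + 4 U\right) \sqrt{U}}{2} = - \frac{4 \cdot 4 U \sqrt{U}}{2} = - \frac{16 U \sqrt{U}}{2} = - \frac{16 U^{\frac{3}{2}}}{2} = - 8 U^{\frac{3}{2}}$)
$q + k{\left(z \right)} = -1609 - 8 \cdot 45^{\frac{3}{2}} = -1609 - 8 \cdot 135 \sqrt{5} = -1609 - 1080 \sqrt{5}$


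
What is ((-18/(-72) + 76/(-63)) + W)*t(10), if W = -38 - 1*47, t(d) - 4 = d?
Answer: -21661/18 ≈ -1203.4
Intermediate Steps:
t(d) = 4 + d
W = -85 (W = -38 - 47 = -85)
((-18/(-72) + 76/(-63)) + W)*t(10) = ((-18/(-72) + 76/(-63)) - 85)*(4 + 10) = ((-18*(-1/72) + 76*(-1/63)) - 85)*14 = ((1/4 - 76/63) - 85)*14 = (-241/252 - 85)*14 = -21661/252*14 = -21661/18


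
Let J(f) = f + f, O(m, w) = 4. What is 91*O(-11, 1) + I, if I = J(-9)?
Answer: 346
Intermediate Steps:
J(f) = 2*f
I = -18 (I = 2*(-9) = -18)
91*O(-11, 1) + I = 91*4 - 18 = 364 - 18 = 346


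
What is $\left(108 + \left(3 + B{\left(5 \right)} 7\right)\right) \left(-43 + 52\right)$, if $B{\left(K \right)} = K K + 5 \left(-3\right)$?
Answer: $1629$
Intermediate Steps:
$B{\left(K \right)} = -15 + K^{2}$ ($B{\left(K \right)} = K^{2} - 15 = -15 + K^{2}$)
$\left(108 + \left(3 + B{\left(5 \right)} 7\right)\right) \left(-43 + 52\right) = \left(108 + \left(3 + \left(-15 + 5^{2}\right) 7\right)\right) \left(-43 + 52\right) = \left(108 + \left(3 + \left(-15 + 25\right) 7\right)\right) 9 = \left(108 + \left(3 + 10 \cdot 7\right)\right) 9 = \left(108 + \left(3 + 70\right)\right) 9 = \left(108 + 73\right) 9 = 181 \cdot 9 = 1629$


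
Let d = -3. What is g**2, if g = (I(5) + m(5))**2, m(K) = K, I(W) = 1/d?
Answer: 38416/81 ≈ 474.27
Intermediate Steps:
I(W) = -1/3 (I(W) = 1/(-3) = -1/3)
g = 196/9 (g = (-1/3 + 5)**2 = (14/3)**2 = 196/9 ≈ 21.778)
g**2 = (196/9)**2 = 38416/81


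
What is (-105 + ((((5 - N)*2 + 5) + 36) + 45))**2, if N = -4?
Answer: 1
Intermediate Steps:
(-105 + ((((5 - N)*2 + 5) + 36) + 45))**2 = (-105 + ((((5 - 1*(-4))*2 + 5) + 36) + 45))**2 = (-105 + ((((5 + 4)*2 + 5) + 36) + 45))**2 = (-105 + (((9*2 + 5) + 36) + 45))**2 = (-105 + (((18 + 5) + 36) + 45))**2 = (-105 + ((23 + 36) + 45))**2 = (-105 + (59 + 45))**2 = (-105 + 104)**2 = (-1)**2 = 1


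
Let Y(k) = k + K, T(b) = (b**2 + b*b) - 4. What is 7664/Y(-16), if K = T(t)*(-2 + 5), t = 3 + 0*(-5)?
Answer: 3832/13 ≈ 294.77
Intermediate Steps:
t = 3 (t = 3 + 0 = 3)
T(b) = -4 + 2*b**2 (T(b) = (b**2 + b**2) - 4 = 2*b**2 - 4 = -4 + 2*b**2)
K = 42 (K = (-4 + 2*3**2)*(-2 + 5) = (-4 + 2*9)*3 = (-4 + 18)*3 = 14*3 = 42)
Y(k) = 42 + k (Y(k) = k + 42 = 42 + k)
7664/Y(-16) = 7664/(42 - 16) = 7664/26 = 7664*(1/26) = 3832/13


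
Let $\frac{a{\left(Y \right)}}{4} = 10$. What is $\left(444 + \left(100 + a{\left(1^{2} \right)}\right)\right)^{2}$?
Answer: $341056$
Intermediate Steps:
$a{\left(Y \right)} = 40$ ($a{\left(Y \right)} = 4 \cdot 10 = 40$)
$\left(444 + \left(100 + a{\left(1^{2} \right)}\right)\right)^{2} = \left(444 + \left(100 + 40\right)\right)^{2} = \left(444 + 140\right)^{2} = 584^{2} = 341056$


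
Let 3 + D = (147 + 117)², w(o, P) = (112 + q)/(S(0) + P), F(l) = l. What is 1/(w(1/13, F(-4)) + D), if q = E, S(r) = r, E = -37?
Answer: 4/278697 ≈ 1.4353e-5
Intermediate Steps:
q = -37
w(o, P) = 75/P (w(o, P) = (112 - 37)/(0 + P) = 75/P)
D = 69693 (D = -3 + (147 + 117)² = -3 + 264² = -3 + 69696 = 69693)
1/(w(1/13, F(-4)) + D) = 1/(75/(-4) + 69693) = 1/(75*(-¼) + 69693) = 1/(-75/4 + 69693) = 1/(278697/4) = 4/278697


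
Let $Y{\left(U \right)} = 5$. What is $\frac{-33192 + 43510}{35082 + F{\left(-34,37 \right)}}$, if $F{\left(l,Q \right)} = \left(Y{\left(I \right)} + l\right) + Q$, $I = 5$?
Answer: $\frac{469}{1595} \approx 0.29404$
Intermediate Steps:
$F{\left(l,Q \right)} = 5 + Q + l$ ($F{\left(l,Q \right)} = \left(5 + l\right) + Q = 5 + Q + l$)
$\frac{-33192 + 43510}{35082 + F{\left(-34,37 \right)}} = \frac{-33192 + 43510}{35082 + \left(5 + 37 - 34\right)} = \frac{10318}{35082 + 8} = \frac{10318}{35090} = 10318 \cdot \frac{1}{35090} = \frac{469}{1595}$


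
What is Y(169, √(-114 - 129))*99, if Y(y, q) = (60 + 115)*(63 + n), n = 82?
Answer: 2512125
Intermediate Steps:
Y(y, q) = 25375 (Y(y, q) = (60 + 115)*(63 + 82) = 175*145 = 25375)
Y(169, √(-114 - 129))*99 = 25375*99 = 2512125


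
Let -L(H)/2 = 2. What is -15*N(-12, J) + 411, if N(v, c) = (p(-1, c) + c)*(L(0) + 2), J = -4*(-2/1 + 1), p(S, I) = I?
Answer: 651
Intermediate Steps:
L(H) = -4 (L(H) = -2*2 = -4)
J = 4 (J = -4*(-2*1 + 1) = -4*(-2 + 1) = -4*(-1) = 4)
N(v, c) = -4*c (N(v, c) = (c + c)*(-4 + 2) = (2*c)*(-2) = -4*c)
-15*N(-12, J) + 411 = -(-60)*4 + 411 = -15*(-16) + 411 = 240 + 411 = 651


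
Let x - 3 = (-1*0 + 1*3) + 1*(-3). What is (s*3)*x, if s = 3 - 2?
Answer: 9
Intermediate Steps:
s = 1
x = 3 (x = 3 + ((-1*0 + 1*3) + 1*(-3)) = 3 + ((0 + 3) - 3) = 3 + (3 - 3) = 3 + 0 = 3)
(s*3)*x = (1*3)*3 = 3*3 = 9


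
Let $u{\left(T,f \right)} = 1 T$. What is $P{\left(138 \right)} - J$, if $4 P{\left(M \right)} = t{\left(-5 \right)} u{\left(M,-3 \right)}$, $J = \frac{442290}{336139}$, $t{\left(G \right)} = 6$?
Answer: $\frac{69138483}{336139} \approx 205.68$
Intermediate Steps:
$u{\left(T,f \right)} = T$
$J = \frac{442290}{336139}$ ($J = 442290 \cdot \frac{1}{336139} = \frac{442290}{336139} \approx 1.3158$)
$P{\left(M \right)} = \frac{3 M}{2}$ ($P{\left(M \right)} = \frac{6 M}{4} = \frac{3 M}{2}$)
$P{\left(138 \right)} - J = \frac{3}{2} \cdot 138 - \frac{442290}{336139} = 207 - \frac{442290}{336139} = \frac{69138483}{336139}$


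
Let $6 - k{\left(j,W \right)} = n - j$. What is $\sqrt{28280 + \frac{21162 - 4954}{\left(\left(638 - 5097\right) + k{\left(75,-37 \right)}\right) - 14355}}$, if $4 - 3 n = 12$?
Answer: $\frac{2 \sqrt{22322336302874}}{56191} \approx 168.16$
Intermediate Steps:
$n = - \frac{8}{3}$ ($n = \frac{4}{3} - 4 = - \frac{8}{3} \approx -2.6667$)
$k{\left(j,W \right)} = \frac{26}{3} + j$ ($k{\left(j,W \right)} = 6 - \left(- \frac{8}{3} - j\right) = 6 + \left(\frac{8}{3} + j\right) = \frac{26}{3} + j$)
$\sqrt{28280 + \frac{21162 - 4954}{\left(\left(638 - 5097\right) + k{\left(75,-37 \right)}\right) - 14355}} = \sqrt{28280 + \frac{21162 - 4954}{\left(\left(638 - 5097\right) + \left(\frac{26}{3} + 75\right)\right) - 14355}} = \sqrt{28280 + \frac{16208}{\left(-4459 + \frac{251}{3}\right) - 14355}} = \sqrt{28280 + \frac{16208}{- \frac{13126}{3} - 14355}} = \sqrt{28280 + \frac{16208}{- \frac{56191}{3}}} = \sqrt{28280 + 16208 \left(- \frac{3}{56191}\right)} = \sqrt{28280 - \frac{48624}{56191}} = \sqrt{\frac{1589032856}{56191}} = \frac{2 \sqrt{22322336302874}}{56191}$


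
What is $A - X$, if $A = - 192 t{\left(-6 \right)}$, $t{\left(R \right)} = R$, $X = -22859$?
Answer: $24011$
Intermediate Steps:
$A = 1152$ ($A = \left(-192\right) \left(-6\right) = 1152$)
$A - X = 1152 - -22859 = 1152 + 22859 = 24011$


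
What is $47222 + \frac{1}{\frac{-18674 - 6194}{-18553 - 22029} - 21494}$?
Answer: $\frac{20594568174749}{436122320} \approx 47222.0$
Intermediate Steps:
$47222 + \frac{1}{\frac{-18674 - 6194}{-18553 - 22029} - 21494} = 47222 + \frac{1}{- \frac{24868}{-40582} - 21494} = 47222 + \frac{1}{\left(-24868\right) \left(- \frac{1}{40582}\right) - 21494} = 47222 + \frac{1}{\frac{12434}{20291} - 21494} = 47222 + \frac{1}{- \frac{436122320}{20291}} = 47222 - \frac{20291}{436122320} = \frac{20594568174749}{436122320}$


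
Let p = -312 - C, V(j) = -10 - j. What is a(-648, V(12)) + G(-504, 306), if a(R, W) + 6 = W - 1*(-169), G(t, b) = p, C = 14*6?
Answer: -255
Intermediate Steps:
C = 84
p = -396 (p = -312 - 1*84 = -312 - 84 = -396)
G(t, b) = -396
a(R, W) = 163 + W (a(R, W) = -6 + (W - 1*(-169)) = -6 + (W + 169) = -6 + (169 + W) = 163 + W)
a(-648, V(12)) + G(-504, 306) = (163 + (-10 - 1*12)) - 396 = (163 + (-10 - 12)) - 396 = (163 - 22) - 396 = 141 - 396 = -255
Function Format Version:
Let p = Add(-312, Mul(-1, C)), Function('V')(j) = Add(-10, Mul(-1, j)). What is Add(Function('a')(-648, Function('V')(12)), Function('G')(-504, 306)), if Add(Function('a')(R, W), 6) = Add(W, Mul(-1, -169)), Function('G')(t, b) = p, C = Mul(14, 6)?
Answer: -255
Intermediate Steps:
C = 84
p = -396 (p = Add(-312, Mul(-1, 84)) = Add(-312, -84) = -396)
Function('G')(t, b) = -396
Function('a')(R, W) = Add(163, W) (Function('a')(R, W) = Add(-6, Add(W, Mul(-1, -169))) = Add(-6, Add(W, 169)) = Add(-6, Add(169, W)) = Add(163, W))
Add(Function('a')(-648, Function('V')(12)), Function('G')(-504, 306)) = Add(Add(163, Add(-10, Mul(-1, 12))), -396) = Add(Add(163, Add(-10, -12)), -396) = Add(Add(163, -22), -396) = Add(141, -396) = -255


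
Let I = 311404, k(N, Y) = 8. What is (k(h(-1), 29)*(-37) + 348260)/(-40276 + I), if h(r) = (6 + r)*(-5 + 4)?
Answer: 28997/22594 ≈ 1.2834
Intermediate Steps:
h(r) = -6 - r (h(r) = (6 + r)*(-1) = -6 - r)
(k(h(-1), 29)*(-37) + 348260)/(-40276 + I) = (8*(-37) + 348260)/(-40276 + 311404) = (-296 + 348260)/271128 = 347964*(1/271128) = 28997/22594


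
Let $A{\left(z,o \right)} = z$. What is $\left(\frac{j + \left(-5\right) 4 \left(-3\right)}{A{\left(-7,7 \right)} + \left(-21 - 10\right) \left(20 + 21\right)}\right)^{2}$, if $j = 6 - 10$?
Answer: $\frac{784}{408321} \approx 0.0019201$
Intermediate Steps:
$j = -4$
$\left(\frac{j + \left(-5\right) 4 \left(-3\right)}{A{\left(-7,7 \right)} + \left(-21 - 10\right) \left(20 + 21\right)}\right)^{2} = \left(\frac{-4 + \left(-5\right) 4 \left(-3\right)}{-7 + \left(-21 - 10\right) \left(20 + 21\right)}\right)^{2} = \left(\frac{-4 - -60}{-7 - 1271}\right)^{2} = \left(\frac{-4 + 60}{-7 - 1271}\right)^{2} = \left(\frac{56}{-1278}\right)^{2} = \left(56 \left(- \frac{1}{1278}\right)\right)^{2} = \left(- \frac{28}{639}\right)^{2} = \frac{784}{408321}$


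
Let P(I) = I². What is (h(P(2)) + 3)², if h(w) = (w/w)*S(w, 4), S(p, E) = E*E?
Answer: 361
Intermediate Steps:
S(p, E) = E²
h(w) = 16 (h(w) = (w/w)*4² = 1*16 = 16)
(h(P(2)) + 3)² = (16 + 3)² = 19² = 361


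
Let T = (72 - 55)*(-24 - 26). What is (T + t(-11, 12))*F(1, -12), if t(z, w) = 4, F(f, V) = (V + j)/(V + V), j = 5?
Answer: -987/4 ≈ -246.75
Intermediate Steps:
F(f, V) = (5 + V)/(2*V) (F(f, V) = (V + 5)/(V + V) = (5 + V)/((2*V)) = (5 + V)*(1/(2*V)) = (5 + V)/(2*V))
T = -850 (T = 17*(-50) = -850)
(T + t(-11, 12))*F(1, -12) = (-850 + 4)*((½)*(5 - 12)/(-12)) = -423*(-1)*(-7)/12 = -846*7/24 = -987/4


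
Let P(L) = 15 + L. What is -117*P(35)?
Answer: -5850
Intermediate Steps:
-117*P(35) = -117*(15 + 35) = -117*50 = -5850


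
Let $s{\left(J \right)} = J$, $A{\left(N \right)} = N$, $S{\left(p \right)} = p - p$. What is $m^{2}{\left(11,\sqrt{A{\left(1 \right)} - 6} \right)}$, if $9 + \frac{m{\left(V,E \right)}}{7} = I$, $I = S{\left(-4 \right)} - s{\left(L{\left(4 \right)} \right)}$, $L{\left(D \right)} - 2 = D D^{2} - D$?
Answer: $247009$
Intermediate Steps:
$S{\left(p \right)} = 0$
$L{\left(D \right)} = 2 + D^{3} - D$ ($L{\left(D \right)} = 2 + \left(D D^{2} - D\right) = 2 + \left(D^{3} - D\right) = 2 + D^{3} - D$)
$I = -62$ ($I = 0 - \left(2 + 4^{3} - 4\right) = 0 - \left(2 + 64 - 4\right) = 0 - 62 = -62$)
$m{\left(V,E \right)} = -497$ ($m{\left(V,E \right)} = -63 + 7 \left(-62\right) = -63 - 434 = -497$)
$m^{2}{\left(11,\sqrt{A{\left(1 \right)} - 6} \right)} = \left(-497\right)^{2} = 247009$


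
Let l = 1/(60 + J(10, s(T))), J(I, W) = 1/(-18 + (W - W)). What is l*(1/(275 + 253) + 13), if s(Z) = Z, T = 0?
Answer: 20595/94952 ≈ 0.21690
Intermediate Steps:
J(I, W) = -1/18 (J(I, W) = 1/(-18 + 0) = 1/(-18) = -1/18)
l = 18/1079 (l = 1/(60 - 1/18) = 1/(1079/18) = 18/1079 ≈ 0.016682)
l*(1/(275 + 253) + 13) = 18*(1/(275 + 253) + 13)/1079 = 18*(1/528 + 13)/1079 = (18/1079)*(6865/528) = 20595/94952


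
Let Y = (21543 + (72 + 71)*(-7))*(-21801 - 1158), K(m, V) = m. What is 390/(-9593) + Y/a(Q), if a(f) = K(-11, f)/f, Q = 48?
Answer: 217165771308702/105523 ≈ 2.0580e+9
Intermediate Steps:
Y = -471623778 (Y = (21543 + 143*(-7))*(-22959) = (21543 - 1001)*(-22959) = 20542*(-22959) = -471623778)
a(f) = -11/f
390/(-9593) + Y/a(Q) = 390/(-9593) - 471623778/((-11/48)) = 390*(-1/9593) - 471623778/((-11*1/48)) = -390/9593 - 471623778/(-11/48) = -390/9593 - 471623778*(-48/11) = -390/9593 + 22637941344/11 = 217165771308702/105523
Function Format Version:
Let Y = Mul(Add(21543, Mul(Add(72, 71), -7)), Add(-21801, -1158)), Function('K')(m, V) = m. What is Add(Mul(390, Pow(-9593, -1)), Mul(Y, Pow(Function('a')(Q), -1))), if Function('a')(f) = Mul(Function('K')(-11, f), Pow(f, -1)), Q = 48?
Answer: Rational(217165771308702, 105523) ≈ 2.0580e+9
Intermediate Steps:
Y = -471623778 (Y = Mul(Add(21543, Mul(143, -7)), -22959) = Mul(Add(21543, -1001), -22959) = Mul(20542, -22959) = -471623778)
Function('a')(f) = Mul(-11, Pow(f, -1))
Add(Mul(390, Pow(-9593, -1)), Mul(Y, Pow(Function('a')(Q), -1))) = Add(Mul(390, Pow(-9593, -1)), Mul(-471623778, Pow(Mul(-11, Pow(48, -1)), -1))) = Add(Mul(390, Rational(-1, 9593)), Mul(-471623778, Pow(Mul(-11, Rational(1, 48)), -1))) = Add(Rational(-390, 9593), Mul(-471623778, Pow(Rational(-11, 48), -1))) = Add(Rational(-390, 9593), Mul(-471623778, Rational(-48, 11))) = Add(Rational(-390, 9593), Rational(22637941344, 11)) = Rational(217165771308702, 105523)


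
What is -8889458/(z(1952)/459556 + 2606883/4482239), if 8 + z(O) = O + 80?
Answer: -4577714904730782718/301770193921 ≈ -1.5170e+7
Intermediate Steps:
z(O) = 72 + O (z(O) = -8 + (O + 80) = -8 + (80 + O) = 72 + O)
-8889458/(z(1952)/459556 + 2606883/4482239) = -8889458/((72 + 1952)/459556 + 2606883/4482239) = -8889458/(2024*(1/459556) + 2606883*(1/4482239)) = -8889458/(506/114889 + 2606883/4482239) = -8889458/301770193921/514959956471 = -8889458*514959956471/301770193921 = -4577714904730782718/301770193921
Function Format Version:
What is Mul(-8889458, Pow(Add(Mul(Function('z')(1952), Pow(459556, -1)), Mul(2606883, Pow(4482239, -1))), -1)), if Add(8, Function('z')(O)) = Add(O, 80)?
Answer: Rational(-4577714904730782718, 301770193921) ≈ -1.5170e+7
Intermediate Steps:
Function('z')(O) = Add(72, O) (Function('z')(O) = Add(-8, Add(O, 80)) = Add(-8, Add(80, O)) = Add(72, O))
Mul(-8889458, Pow(Add(Mul(Function('z')(1952), Pow(459556, -1)), Mul(2606883, Pow(4482239, -1))), -1)) = Mul(-8889458, Pow(Add(Mul(Add(72, 1952), Pow(459556, -1)), Mul(2606883, Pow(4482239, -1))), -1)) = Mul(-8889458, Pow(Add(Mul(2024, Rational(1, 459556)), Mul(2606883, Rational(1, 4482239))), -1)) = Mul(-8889458, Pow(Add(Rational(506, 114889), Rational(2606883, 4482239)), -1)) = Mul(-8889458, Pow(Rational(301770193921, 514959956471), -1)) = Mul(-8889458, Rational(514959956471, 301770193921)) = Rational(-4577714904730782718, 301770193921)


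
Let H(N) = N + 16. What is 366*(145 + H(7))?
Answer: 61488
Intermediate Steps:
H(N) = 16 + N
366*(145 + H(7)) = 366*(145 + (16 + 7)) = 366*(145 + 23) = 366*168 = 61488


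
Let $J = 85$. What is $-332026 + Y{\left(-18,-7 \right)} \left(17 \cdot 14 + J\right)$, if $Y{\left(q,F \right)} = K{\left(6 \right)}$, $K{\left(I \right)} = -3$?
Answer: $-332995$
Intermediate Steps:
$Y{\left(q,F \right)} = -3$
$-332026 + Y{\left(-18,-7 \right)} \left(17 \cdot 14 + J\right) = -332026 - 3 \left(17 \cdot 14 + 85\right) = -332026 - 3 \left(238 + 85\right) = -332026 - 969 = -332995$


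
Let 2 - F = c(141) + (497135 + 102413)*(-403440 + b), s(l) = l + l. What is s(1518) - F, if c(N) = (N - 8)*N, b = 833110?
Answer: 257607810947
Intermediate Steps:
s(l) = 2*l
c(N) = N*(-8 + N) (c(N) = (-8 + N)*N = N*(-8 + N))
F = -257607807911 (F = 2 - (141*(-8 + 141) + (497135 + 102413)*(-403440 + 833110)) = 2 - (141*133 + 599548*429670) = 2 - (18753 + 257607789160) = 2 - 1*257607807913 = 2 - 257607807913 = -257607807911)
s(1518) - F = 2*1518 - 1*(-257607807911) = 3036 + 257607807911 = 257607810947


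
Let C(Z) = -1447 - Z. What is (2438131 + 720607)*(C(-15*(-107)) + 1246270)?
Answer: 3926999938884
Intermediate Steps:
(2438131 + 720607)*(C(-15*(-107)) + 1246270) = (2438131 + 720607)*((-1447 - (-15)*(-107)) + 1246270) = 3158738*((-1447 - 1*1605) + 1246270) = 3158738*((-1447 - 1605) + 1246270) = 3158738*(-3052 + 1246270) = 3158738*1243218 = 3926999938884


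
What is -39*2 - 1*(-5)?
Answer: -73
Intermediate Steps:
-39*2 - 1*(-5) = -78 + 5 = -73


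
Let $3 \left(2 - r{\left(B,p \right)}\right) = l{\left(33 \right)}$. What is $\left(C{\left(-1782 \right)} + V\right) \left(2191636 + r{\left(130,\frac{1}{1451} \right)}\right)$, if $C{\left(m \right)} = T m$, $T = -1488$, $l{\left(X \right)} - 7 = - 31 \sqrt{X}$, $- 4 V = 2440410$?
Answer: $\frac{8948507601163}{2} + \frac{42191279 \sqrt{33}}{2} \approx 4.4744 \cdot 10^{12}$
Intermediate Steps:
$V = - \frac{1220205}{2}$ ($V = \left(- \frac{1}{4}\right) 2440410 = - \frac{1220205}{2} \approx -6.101 \cdot 10^{5}$)
$l{\left(X \right)} = 7 - 31 \sqrt{X}$
$C{\left(m \right)} = - 1488 m$
$r{\left(B,p \right)} = - \frac{1}{3} + \frac{31 \sqrt{33}}{3}$ ($r{\left(B,p \right)} = 2 - \frac{7 - 31 \sqrt{33}}{3} = 2 - \left(\frac{7}{3} - \frac{31 \sqrt{33}}{3}\right) = - \frac{1}{3} + \frac{31 \sqrt{33}}{3}$)
$\left(C{\left(-1782 \right)} + V\right) \left(2191636 + r{\left(130,\frac{1}{1451} \right)}\right) = \left(\left(-1488\right) \left(-1782\right) - \frac{1220205}{2}\right) \left(2191636 - \left(\frac{1}{3} - \frac{31 \sqrt{33}}{3}\right)\right) = \left(2651616 - \frac{1220205}{2}\right) \left(\frac{6574907}{3} + \frac{31 \sqrt{33}}{3}\right) = \frac{4083027 \left(\frac{6574907}{3} + \frac{31 \sqrt{33}}{3}\right)}{2} = \frac{8948507601163}{2} + \frac{42191279 \sqrt{33}}{2}$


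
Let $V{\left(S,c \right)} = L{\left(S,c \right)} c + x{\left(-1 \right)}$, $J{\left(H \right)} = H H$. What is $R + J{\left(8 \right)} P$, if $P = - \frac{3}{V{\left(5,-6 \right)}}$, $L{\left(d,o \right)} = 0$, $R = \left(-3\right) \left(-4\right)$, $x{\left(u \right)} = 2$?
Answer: $-84$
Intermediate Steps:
$R = 12$
$J{\left(H \right)} = H^{2}$
$V{\left(S,c \right)} = 2$ ($V{\left(S,c \right)} = 0 c + 2 = 0 + 2 = 2$)
$P = - \frac{3}{2} \approx -1.5$
$R + J{\left(8 \right)} P = 12 + 8^{2} \left(- \frac{3}{2}\right) = 12 + 64 \left(- \frac{3}{2}\right) = 12 - 96 = -84$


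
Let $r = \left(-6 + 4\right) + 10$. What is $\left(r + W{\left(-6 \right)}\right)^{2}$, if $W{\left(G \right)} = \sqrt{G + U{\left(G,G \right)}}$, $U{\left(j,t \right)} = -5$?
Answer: $\left(8 + i \sqrt{11}\right)^{2} \approx 53.0 + 53.066 i$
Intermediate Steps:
$W{\left(G \right)} = \sqrt{-5 + G}$ ($W{\left(G \right)} = \sqrt{G - 5} = \sqrt{-5 + G}$)
$r = 8$ ($r = -2 + 10 = 8$)
$\left(r + W{\left(-6 \right)}\right)^{2} = \left(8 + \sqrt{-5 - 6}\right)^{2} = \left(8 + \sqrt{-11}\right)^{2} = \left(8 + i \sqrt{11}\right)^{2}$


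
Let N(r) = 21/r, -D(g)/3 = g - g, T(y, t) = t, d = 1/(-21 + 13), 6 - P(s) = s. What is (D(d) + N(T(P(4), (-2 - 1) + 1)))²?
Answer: 441/4 ≈ 110.25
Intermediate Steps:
P(s) = 6 - s
d = -⅛ (d = 1/(-8) = -⅛ ≈ -0.12500)
D(g) = 0 (D(g) = -3*(g - g) = -3*0 = 0)
(D(d) + N(T(P(4), (-2 - 1) + 1)))² = (0 + 21/((-2 - 1) + 1))² = (0 + 21/(-3 + 1))² = (0 + 21/(-2))² = (0 + 21*(-½))² = (0 - 21/2)² = (-21/2)² = 441/4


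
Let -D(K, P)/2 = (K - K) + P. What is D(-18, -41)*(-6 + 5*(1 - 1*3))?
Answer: -1312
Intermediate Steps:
D(K, P) = -2*P (D(K, P) = -2*((K - K) + P) = -2*(0 + P) = -2*P)
D(-18, -41)*(-6 + 5*(1 - 1*3)) = (-2*(-41))*(-6 + 5*(1 - 1*3)) = 82*(-6 + 5*(1 - 3)) = 82*(-6 + 5*(-2)) = 82*(-6 - 10) = 82*(-16) = -1312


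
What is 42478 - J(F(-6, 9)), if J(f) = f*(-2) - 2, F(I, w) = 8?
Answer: 42496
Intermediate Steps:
J(f) = -2 - 2*f (J(f) = -2*f - 2 = -2 - 2*f)
42478 - J(F(-6, 9)) = 42478 - (-2 - 2*8) = 42478 - (-2 - 16) = 42478 - 1*(-18) = 42478 + 18 = 42496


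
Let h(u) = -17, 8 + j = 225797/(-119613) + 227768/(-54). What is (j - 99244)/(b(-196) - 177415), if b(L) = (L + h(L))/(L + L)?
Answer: 3358811787464/5759073385803 ≈ 0.58322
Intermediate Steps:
j = -350101021/82809 (j = -8 + (225797/(-119613) + 227768/(-54)) = -8 + (225797*(-1/119613) + 227768*(-1/54)) = -8 + (-17369/9201 - 113884/27) = -8 - 349438549/82809 = -350101021/82809 ≈ -4227.8)
b(L) = (-17 + L)/(2*L) (b(L) = (L - 17)/(L + L) = (-17 + L)/((2*L)) = (-17 + L)*(1/(2*L)) = (-17 + L)/(2*L))
(j - 99244)/(b(-196) - 177415) = (-350101021/82809 - 99244)/((½)*(-17 - 196)/(-196) - 177415) = -8568397417/(82809*((½)*(-1/196)*(-213) - 177415)) = -8568397417/(82809*(213/392 - 177415)) = -8568397417/(82809*(-69546467/392)) = -8568397417/82809*(-392/69546467) = 3358811787464/5759073385803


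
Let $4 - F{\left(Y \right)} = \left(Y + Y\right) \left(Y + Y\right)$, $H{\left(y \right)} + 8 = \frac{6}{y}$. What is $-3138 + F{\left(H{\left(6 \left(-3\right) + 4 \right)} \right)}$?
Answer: $- \frac{167490}{49} \approx -3418.2$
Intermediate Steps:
$H{\left(y \right)} = -8 + \frac{6}{y}$
$F{\left(Y \right)} = 4 - 4 Y^{2}$ ($F{\left(Y \right)} = 4 - \left(Y + Y\right) \left(Y + Y\right) = 4 - 2 Y 2 Y = 4 - 4 Y^{2}$)
$-3138 + F{\left(H{\left(6 \left(-3\right) + 4 \right)} \right)} = -3138 + \left(4 - 4 \left(-8 + \frac{6}{6 \left(-3\right) + 4}\right)^{2}\right) = -3138 + \left(4 - 4 \left(-8 + \frac{6}{-18 + 4}\right)^{2}\right) = -3138 + \left(4 - 4 \left(-8 + \frac{6}{-14}\right)^{2}\right) = -3138 + \left(4 - 4 \left(-8 + 6 \left(- \frac{1}{14}\right)\right)^{2}\right) = -3138 + \left(4 - 4 \left(-8 - \frac{3}{7}\right)^{2}\right) = -3138 + \left(4 - 4 \left(- \frac{59}{7}\right)^{2}\right) = -3138 + \left(4 - \frac{13924}{49}\right) = -3138 - \frac{13728}{49} = - \frac{167490}{49}$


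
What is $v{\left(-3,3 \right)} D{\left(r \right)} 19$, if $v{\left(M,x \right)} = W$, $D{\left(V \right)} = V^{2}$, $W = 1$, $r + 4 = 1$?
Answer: $171$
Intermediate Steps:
$r = -3$ ($r = -4 + 1 = -3$)
$v{\left(M,x \right)} = 1$
$v{\left(-3,3 \right)} D{\left(r \right)} 19 = 1 \left(-3\right)^{2} \cdot 19 = 1 \cdot 9 \cdot 19 = 9 \cdot 19 = 171$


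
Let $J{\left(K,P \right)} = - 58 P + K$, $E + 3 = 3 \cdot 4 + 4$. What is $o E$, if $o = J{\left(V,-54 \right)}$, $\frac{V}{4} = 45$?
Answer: $43056$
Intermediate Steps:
$V = 180$ ($V = 4 \cdot 45 = 180$)
$E = 13$ ($E = -3 + \left(3 \cdot 4 + 4\right) = -3 + \left(12 + 4\right) = -3 + 16 = 13$)
$J{\left(K,P \right)} = K - 58 P$
$o = 3312$ ($o = 180 - -3132 = 180 + 3132 = 3312$)
$o E = 3312 \cdot 13 = 43056$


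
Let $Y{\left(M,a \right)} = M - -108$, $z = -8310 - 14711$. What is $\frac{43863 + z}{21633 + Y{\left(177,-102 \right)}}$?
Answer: $\frac{10421}{10959} \approx 0.95091$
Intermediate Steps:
$z = -23021$ ($z = -8310 - 14711 = -23021$)
$Y{\left(M,a \right)} = 108 + M$ ($Y{\left(M,a \right)} = M + 108 = 108 + M$)
$\frac{43863 + z}{21633 + Y{\left(177,-102 \right)}} = \frac{43863 - 23021}{21633 + \left(108 + 177\right)} = \frac{20842}{21633 + 285} = \frac{20842}{21918} = 20842 \cdot \frac{1}{21918} = \frac{10421}{10959}$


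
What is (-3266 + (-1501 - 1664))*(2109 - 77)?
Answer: -13067792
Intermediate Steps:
(-3266 + (-1501 - 1664))*(2109 - 77) = (-3266 - 3165)*2032 = -6431*2032 = -13067792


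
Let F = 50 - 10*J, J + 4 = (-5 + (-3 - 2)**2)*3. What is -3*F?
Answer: 1530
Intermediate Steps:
J = 56 (J = -4 + (-5 + (-3 - 2)**2)*3 = -4 + (-5 + (-5)**2)*3 = -4 + (-5 + 25)*3 = -4 + 20*3 = -4 + 60 = 56)
F = -510 (F = 50 - 10*56 = 50 - 560 = -510)
-3*F = -3*(-510) = 1530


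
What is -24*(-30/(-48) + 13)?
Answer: -327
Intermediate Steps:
-24*(-30/(-48) + 13) = -24*(-30*(-1/48) + 13) = -24*(5/8 + 13) = -24*109/8 = -327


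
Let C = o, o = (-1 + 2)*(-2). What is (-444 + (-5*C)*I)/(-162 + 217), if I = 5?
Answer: -394/55 ≈ -7.1636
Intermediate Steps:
o = -2 (o = 1*(-2) = -2)
C = -2
(-444 + (-5*C)*I)/(-162 + 217) = (-444 - 5*(-2)*5)/(-162 + 217) = (-444 + 10*5)/55 = (-444 + 50)*(1/55) = -394*1/55 = -394/55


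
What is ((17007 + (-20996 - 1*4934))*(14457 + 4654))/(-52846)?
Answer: 170527453/52846 ≈ 3226.9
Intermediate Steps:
((17007 + (-20996 - 1*4934))*(14457 + 4654))/(-52846) = ((17007 + (-20996 - 4934))*19111)*(-1/52846) = ((17007 - 25930)*19111)*(-1/52846) = -8923*19111*(-1/52846) = -170527453*(-1/52846) = 170527453/52846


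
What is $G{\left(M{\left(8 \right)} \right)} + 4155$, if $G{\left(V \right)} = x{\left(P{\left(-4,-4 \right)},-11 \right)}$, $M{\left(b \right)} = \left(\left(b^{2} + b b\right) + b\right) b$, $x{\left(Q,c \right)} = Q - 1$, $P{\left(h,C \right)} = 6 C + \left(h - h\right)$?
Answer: $4130$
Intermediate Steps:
$P{\left(h,C \right)} = 6 C$ ($P{\left(h,C \right)} = 6 C + 0 = 6 C$)
$x{\left(Q,c \right)} = -1 + Q$
$M{\left(b \right)} = b \left(b + 2 b^{2}\right)$ ($M{\left(b \right)} = \left(\left(b^{2} + b^{2}\right) + b\right) b = \left(2 b^{2} + b\right) b = \left(b + 2 b^{2}\right) b = b \left(b + 2 b^{2}\right)$)
$G{\left(V \right)} = -25$ ($G{\left(V \right)} = -1 + 6 \left(-4\right) = -1 - 24 = -25$)
$G{\left(M{\left(8 \right)} \right)} + 4155 = -25 + 4155 = 4130$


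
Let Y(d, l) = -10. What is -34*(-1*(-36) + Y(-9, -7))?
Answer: -884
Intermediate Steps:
-34*(-1*(-36) + Y(-9, -7)) = -34*(-1*(-36) - 10) = -34*(36 - 10) = -34*26 = -884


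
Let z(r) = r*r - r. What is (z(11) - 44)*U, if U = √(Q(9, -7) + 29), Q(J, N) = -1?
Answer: 132*√7 ≈ 349.24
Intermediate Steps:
U = 2*√7 (U = √(-1 + 29) = √28 = 2*√7 ≈ 5.2915)
z(r) = r² - r
(z(11) - 44)*U = (11*(-1 + 11) - 44)*(2*√7) = (11*10 - 44)*(2*√7) = (110 - 44)*(2*√7) = 66*(2*√7) = 132*√7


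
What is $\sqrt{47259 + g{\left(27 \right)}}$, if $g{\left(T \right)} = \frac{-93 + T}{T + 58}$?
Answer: $\frac{\sqrt{341440665}}{85} \approx 217.39$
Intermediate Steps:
$g{\left(T \right)} = \frac{-93 + T}{58 + T}$
$\sqrt{47259 + g{\left(27 \right)}} = \sqrt{47259 + \frac{-93 + 27}{58 + 27}} = \sqrt{47259 + \frac{1}{85} \left(-66\right)} = \sqrt{47259 - \frac{66}{85}} = \sqrt{\frac{4016949}{85}} = \frac{\sqrt{341440665}}{85}$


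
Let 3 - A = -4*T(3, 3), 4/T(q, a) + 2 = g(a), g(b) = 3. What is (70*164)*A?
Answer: 218120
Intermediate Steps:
T(q, a) = 4 (T(q, a) = 4/(-2 + 3) = 4/1 = 4*1 = 4)
A = 19 (A = 3 - (-4)*4 = 3 - 1*(-16) = 3 + 16 = 19)
(70*164)*A = (70*164)*19 = 11480*19 = 218120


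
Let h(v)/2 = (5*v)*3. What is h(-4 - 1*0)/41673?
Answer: -40/13891 ≈ -0.0028796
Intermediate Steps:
h(v) = 30*v (h(v) = 2*((5*v)*3) = 2*(15*v) = 30*v)
h(-4 - 1*0)/41673 = (30*(-4 - 1*0))/41673 = (30*(-4 + 0))*(1/41673) = (30*(-4))*(1/41673) = -120*1/41673 = -40/13891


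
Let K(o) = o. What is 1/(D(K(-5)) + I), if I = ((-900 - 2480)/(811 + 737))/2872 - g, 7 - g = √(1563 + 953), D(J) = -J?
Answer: 2471643633672/3103201027457207 + 2470704446592*√629/3103201027457207 ≈ 0.020765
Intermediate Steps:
g = 7 - 2*√629 (g = 7 - √(1563 + 953) = 7 - √2516 = 7 - 2*√629 ≈ -43.160)
I = -7781093/1111464 + 2*√629 (I = ((-900 - 2480)/(811 + 737))/2872 - (7 - 2*√629) = -3380/1548*(1/2872) + (-7 + 2*√629) = -3380*1/1548*(1/2872) + (-7 + 2*√629) = -845/387*1/2872 + (-7 + 2*√629) = -845/1111464 + (-7 + 2*√629) = -7781093/1111464 + 2*√629 ≈ 43.159)
1/(D(K(-5)) + I) = 1/(-1*(-5) + (-7781093/1111464 + 2*√629)) = 1/(5 + (-7781093/1111464 + 2*√629)) = 1/(-2223773/1111464 + 2*√629)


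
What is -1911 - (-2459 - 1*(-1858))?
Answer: -1310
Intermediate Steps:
-1911 - (-2459 - 1*(-1858)) = -1911 - (-2459 + 1858) = -1911 - 1*(-601) = -1911 + 601 = -1310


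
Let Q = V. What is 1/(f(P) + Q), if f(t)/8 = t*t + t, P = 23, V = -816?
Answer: 1/3600 ≈ 0.00027778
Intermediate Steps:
f(t) = 8*t + 8*t² (f(t) = 8*(t*t + t) = 8*(t² + t) = 8*(t + t²) = 8*t + 8*t²)
Q = -816
1/(f(P) + Q) = 1/(8*23*(1 + 23) - 816) = 1/(8*23*24 - 816) = 1/(4416 - 816) = 1/3600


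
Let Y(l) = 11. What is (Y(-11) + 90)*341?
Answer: 34441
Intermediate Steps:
(Y(-11) + 90)*341 = (11 + 90)*341 = 101*341 = 34441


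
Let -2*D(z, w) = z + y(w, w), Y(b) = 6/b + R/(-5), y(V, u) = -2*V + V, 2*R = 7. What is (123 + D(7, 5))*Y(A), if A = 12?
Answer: -122/5 ≈ -24.400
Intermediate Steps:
R = 7/2 (R = (½)*7 = 7/2 ≈ 3.5000)
y(V, u) = -V
Y(b) = -7/10 + 6/b (Y(b) = 6/b + (7/2)/(-5) = 6/b + (7/2)*(-⅕) = 6/b - 7/10 = -7/10 + 6/b)
D(z, w) = w/2 - z/2 (D(z, w) = -(z - w)/2 = w/2 - z/2)
(123 + D(7, 5))*Y(A) = (123 + ((½)*5 - ½*7))*(-7/10 + 6/12) = (123 + (5/2 - 7/2))*(-7/10 + 6*(1/12)) = (123 - 1)*(-7/10 + ½) = 122*(-⅕) = -122/5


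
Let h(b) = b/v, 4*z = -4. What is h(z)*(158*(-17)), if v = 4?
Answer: 1343/2 ≈ 671.50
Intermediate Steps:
z = -1 (z = (¼)*(-4) = -1)
h(b) = b/4
h(z)*(158*(-17)) = ((¼)*(-1))*(158*(-17)) = -¼*(-2686) = 1343/2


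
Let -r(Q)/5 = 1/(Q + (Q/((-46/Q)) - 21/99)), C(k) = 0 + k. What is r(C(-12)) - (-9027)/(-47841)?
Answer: 5095812/37140563 ≈ 0.13720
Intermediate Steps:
C(k) = k
r(Q) = -5/(-7/33 + Q - Q**2/46) (r(Q) = -5/(Q + (Q/((-46/Q)) - 21/99)) = -5/(Q + (Q*(-Q/46) - 21*1/99)) = -5/(Q + (-Q**2/46 - 7/33)) = -5/(Q + (-7/33 - Q**2/46)) = -5/(-7/33 + Q - Q**2/46))
r(C(-12)) - (-9027)/(-47841) = 7590/(322 - 1518*(-12) + 33*(-12)**2) - (-9027)/(-47841) = 7590/(322 + 18216 + 33*144) - (-9027)*(-1)/47841 = 7590/(322 + 18216 + 4752) - 1*3009/15947 = 7590/23290 - 3009/15947 = 7590*(1/23290) - 3009/15947 = 759/2329 - 3009/15947 = 5095812/37140563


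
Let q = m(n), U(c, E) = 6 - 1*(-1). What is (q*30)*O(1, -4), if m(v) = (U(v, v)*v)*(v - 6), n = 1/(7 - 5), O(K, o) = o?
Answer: 2310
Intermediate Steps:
U(c, E) = 7 (U(c, E) = 6 + 1 = 7)
n = ½ (n = 1/2 = ½ ≈ 0.50000)
m(v) = 7*v*(-6 + v) (m(v) = (7*v)*(v - 6) = (7*v)*(-6 + v) = 7*v*(-6 + v))
q = -77/4 (q = 7*(½)*(-6 + ½) = 7*(½)*(-11/2) = -77/4 ≈ -19.250)
(q*30)*O(1, -4) = -77/4*30*(-4) = -1155/2*(-4) = 2310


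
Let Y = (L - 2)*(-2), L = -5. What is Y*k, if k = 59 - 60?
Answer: -14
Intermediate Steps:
k = -1
Y = 14 (Y = (-5 - 2)*(-2) = -7*(-2) = 14)
Y*k = 14*(-1) = -14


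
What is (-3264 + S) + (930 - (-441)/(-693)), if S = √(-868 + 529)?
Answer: -25681/11 + I*√339 ≈ -2334.6 + 18.412*I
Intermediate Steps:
S = I*√339 (S = √(-339) = I*√339 ≈ 18.412*I)
(-3264 + S) + (930 - (-441)/(-693)) = (-3264 + I*√339) + (930 - (-441)/(-693)) = (-3264 + I*√339) + (930 - (-441)*(-1)/693) = (-3264 + I*√339) + (930 - 1*7/11) = (-3264 + I*√339) + (930 - 7/11) = (-3264 + I*√339) + 10223/11 = -25681/11 + I*√339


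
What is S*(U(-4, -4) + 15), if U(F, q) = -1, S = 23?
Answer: 322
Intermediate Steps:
S*(U(-4, -4) + 15) = 23*(-1 + 15) = 23*14 = 322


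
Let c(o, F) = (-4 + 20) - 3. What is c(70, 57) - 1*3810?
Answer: -3797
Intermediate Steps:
c(o, F) = 13 (c(o, F) = 16 - 3 = 13)
c(70, 57) - 1*3810 = 13 - 1*3810 = 13 - 3810 = -3797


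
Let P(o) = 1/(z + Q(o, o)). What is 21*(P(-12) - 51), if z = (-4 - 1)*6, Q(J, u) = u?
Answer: -2143/2 ≈ -1071.5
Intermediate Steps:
z = -30 (z = -5*6 = -30)
P(o) = 1/(-30 + o)
21*(P(-12) - 51) = 21*(1/(-30 - 12) - 51) = 21*(1/(-42) - 51) = 21*(-1/42 - 51) = 21*(-2143/42) = -2143/2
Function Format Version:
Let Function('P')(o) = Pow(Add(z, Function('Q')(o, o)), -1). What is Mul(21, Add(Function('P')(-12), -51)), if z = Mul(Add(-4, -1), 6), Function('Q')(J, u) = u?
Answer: Rational(-2143, 2) ≈ -1071.5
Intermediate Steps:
z = -30 (z = Mul(-5, 6) = -30)
Function('P')(o) = Pow(Add(-30, o), -1)
Mul(21, Add(Function('P')(-12), -51)) = Mul(21, Add(Pow(Add(-30, -12), -1), -51)) = Mul(21, Add(Pow(-42, -1), -51)) = Mul(21, Add(Rational(-1, 42), -51)) = Mul(21, Rational(-2143, 42)) = Rational(-2143, 2)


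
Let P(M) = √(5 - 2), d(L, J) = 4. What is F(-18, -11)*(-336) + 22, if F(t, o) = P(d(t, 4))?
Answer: 22 - 336*√3 ≈ -559.97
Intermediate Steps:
P(M) = √3
F(t, o) = √3
F(-18, -11)*(-336) + 22 = √3*(-336) + 22 = -336*√3 + 22 = 22 - 336*√3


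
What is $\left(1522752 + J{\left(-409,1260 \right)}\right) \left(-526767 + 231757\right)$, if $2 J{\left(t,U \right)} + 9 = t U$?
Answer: $-373210513275$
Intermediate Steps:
$J{\left(t,U \right)} = - \frac{9}{2} + \frac{U t}{2}$ ($J{\left(t,U \right)} = - \frac{9}{2} + \frac{t U}{2} = - \frac{9}{2} + \frac{U t}{2}$)
$\left(1522752 + J{\left(-409,1260 \right)}\right) \left(-526767 + 231757\right) = \left(1522752 + \left(- \frac{9}{2} + \frac{1}{2} \cdot 1260 \left(-409\right)\right)\right) \left(-526767 + 231757\right) = \left(1522752 - \frac{515349}{2}\right) \left(-295010\right) = \frac{2530155}{2} \left(-295010\right) = -373210513275$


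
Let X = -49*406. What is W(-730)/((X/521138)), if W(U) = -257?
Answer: 66966233/9947 ≈ 6732.3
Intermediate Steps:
X = -19894
W(-730)/((X/521138)) = -257/((-19894/521138)) = -257/((-19894*1/521138)) = -257/(-9947/260569) = -257*(-260569/9947) = 66966233/9947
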